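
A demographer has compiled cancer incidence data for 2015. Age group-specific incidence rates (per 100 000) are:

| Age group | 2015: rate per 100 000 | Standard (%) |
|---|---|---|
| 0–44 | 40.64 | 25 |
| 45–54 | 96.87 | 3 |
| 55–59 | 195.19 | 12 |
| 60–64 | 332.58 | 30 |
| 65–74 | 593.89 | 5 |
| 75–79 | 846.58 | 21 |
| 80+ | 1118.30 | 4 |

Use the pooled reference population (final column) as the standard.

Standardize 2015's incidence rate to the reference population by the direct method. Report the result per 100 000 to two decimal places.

Standard weights: 0.25, 0.03, 0.12, 0.30, 0.05, 0.21, 0.04.
Standardized rate: 0.2500×40.64 + 0.0300×96.87 + 0.1200×195.19 + 0.3000×332.58 + 0.0500×593.89 + 0.2100×846.58 + 0.0400×1118.30 = 388.4712 per 100 000.

388.47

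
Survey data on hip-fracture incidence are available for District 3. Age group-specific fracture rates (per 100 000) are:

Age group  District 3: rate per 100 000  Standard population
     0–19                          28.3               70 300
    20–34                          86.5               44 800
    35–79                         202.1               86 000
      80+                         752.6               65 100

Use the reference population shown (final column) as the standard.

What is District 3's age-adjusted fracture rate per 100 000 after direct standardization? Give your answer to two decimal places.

271.37

Standard total = 266 200; weights = 0.2641, 0.1683, 0.3231, 0.2446.
Standardized rate: 0.2641×28.3 + 0.1683×86.5 + 0.3231×202.1 + 0.2446×752.6 = 271.3732 per 100 000.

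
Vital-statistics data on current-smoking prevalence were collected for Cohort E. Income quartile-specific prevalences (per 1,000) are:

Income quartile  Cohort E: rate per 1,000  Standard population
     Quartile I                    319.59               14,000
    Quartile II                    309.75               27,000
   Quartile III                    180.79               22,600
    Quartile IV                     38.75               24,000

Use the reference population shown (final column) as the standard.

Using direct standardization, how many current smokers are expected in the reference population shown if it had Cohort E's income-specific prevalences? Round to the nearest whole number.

17853

Expected current smokers = Σ (standard pop × income-specific rate ÷ 1,000)
= 14,000×319.59/1,000 + 27,000×309.75/1,000 + 22,600×180.79/1,000 + 24,000×38.75/1,000
= 4474.26 + 8363.25 + 4085.85 + 930.00 = 17853.36.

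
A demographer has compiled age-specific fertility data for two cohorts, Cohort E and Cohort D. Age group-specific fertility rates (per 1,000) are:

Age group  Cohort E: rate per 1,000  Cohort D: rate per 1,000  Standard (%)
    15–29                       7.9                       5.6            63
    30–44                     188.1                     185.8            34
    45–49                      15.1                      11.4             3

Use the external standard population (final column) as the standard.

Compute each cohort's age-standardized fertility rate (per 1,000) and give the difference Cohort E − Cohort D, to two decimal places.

2.34

Standard weights: 0.63, 0.34, 0.03.
Cohort E: 0.6300×7.9 + 0.3400×188.1 + 0.0300×15.1 = 69.3840 per 1,000.
Cohort D: 0.6300×5.6 + 0.3400×185.8 + 0.0300×11.4 = 67.0420 per 1,000.
Difference = 69.3840 − 67.0420 = 2.3420.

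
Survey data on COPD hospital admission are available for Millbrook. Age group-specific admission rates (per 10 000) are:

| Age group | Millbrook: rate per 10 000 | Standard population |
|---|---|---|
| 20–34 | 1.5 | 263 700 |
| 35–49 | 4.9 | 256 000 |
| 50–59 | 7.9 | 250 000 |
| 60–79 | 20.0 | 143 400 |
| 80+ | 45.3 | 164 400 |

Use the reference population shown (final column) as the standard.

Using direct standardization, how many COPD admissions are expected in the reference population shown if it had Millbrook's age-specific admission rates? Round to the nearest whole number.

1394

Expected COPD admissions = Σ (standard pop × age-specific rate ÷ 10 000)
= 263 700×1.5/10 000 + 256 000×4.9/10 000 + 250 000×7.9/10 000 + 143 400×20.0/10 000 + 164 400×45.3/10 000
= 39.55 + 125.44 + 197.50 + 286.80 + 744.73 = 1394.03.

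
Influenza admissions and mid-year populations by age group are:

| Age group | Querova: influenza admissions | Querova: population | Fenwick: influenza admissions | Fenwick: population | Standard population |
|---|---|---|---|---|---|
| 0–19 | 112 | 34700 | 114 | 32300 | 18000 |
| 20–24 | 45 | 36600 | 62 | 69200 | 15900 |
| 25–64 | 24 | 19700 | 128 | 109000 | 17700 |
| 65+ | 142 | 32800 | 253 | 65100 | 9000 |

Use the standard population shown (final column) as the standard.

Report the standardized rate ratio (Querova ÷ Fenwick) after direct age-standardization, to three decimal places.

1.035

Age-specific rates per 100000 for Querova: 322.77, 122.95, 121.83, 432.93.
For Fenwick: 352.94, 89.60, 117.43, 388.63.
Standard total = 60600; weights = 0.2970, 0.2624, 0.2921, 0.1485.
Querova: 0.2970×322.77 + 0.2624×122.95 + 0.2921×121.83 + 0.1485×432.93 = 228.0099 per 100000.
Fenwick: 0.2970×352.94 + 0.2624×89.60 + 0.2921×117.43 + 0.1485×388.63 = 220.3587 per 100000.
Ratio = 228.0099 ÷ 220.3587 = 1.03472.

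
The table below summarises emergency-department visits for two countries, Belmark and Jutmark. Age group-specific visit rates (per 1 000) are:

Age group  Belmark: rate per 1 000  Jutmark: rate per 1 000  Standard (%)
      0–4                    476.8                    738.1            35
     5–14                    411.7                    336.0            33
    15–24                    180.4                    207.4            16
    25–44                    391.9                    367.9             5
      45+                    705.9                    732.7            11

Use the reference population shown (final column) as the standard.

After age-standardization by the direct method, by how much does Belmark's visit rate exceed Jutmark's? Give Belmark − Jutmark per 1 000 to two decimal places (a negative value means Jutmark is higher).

Standard weights: 0.35, 0.33, 0.16, 0.05, 0.11.
Belmark: 0.3500×476.8 + 0.3300×411.7 + 0.1600×180.4 + 0.0500×391.9 + 0.1100×705.9 = 428.8490 per 1 000.
Jutmark: 0.3500×738.1 + 0.3300×336.0 + 0.1600×207.4 + 0.0500×367.9 + 0.1100×732.7 = 501.3910 per 1 000.
Difference = 428.8490 − 501.3910 = -72.5420.

-72.54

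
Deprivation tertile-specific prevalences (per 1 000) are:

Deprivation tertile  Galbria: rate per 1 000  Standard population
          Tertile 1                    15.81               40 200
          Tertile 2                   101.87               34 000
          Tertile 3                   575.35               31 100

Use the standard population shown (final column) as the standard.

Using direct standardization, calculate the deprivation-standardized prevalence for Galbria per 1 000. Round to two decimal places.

Standard total = 105 300; weights = 0.3818, 0.3229, 0.2953.
Standardized rate: 0.3818×15.81 + 0.3229×101.87 + 0.2953×575.35 = 208.8559 per 1 000.

208.86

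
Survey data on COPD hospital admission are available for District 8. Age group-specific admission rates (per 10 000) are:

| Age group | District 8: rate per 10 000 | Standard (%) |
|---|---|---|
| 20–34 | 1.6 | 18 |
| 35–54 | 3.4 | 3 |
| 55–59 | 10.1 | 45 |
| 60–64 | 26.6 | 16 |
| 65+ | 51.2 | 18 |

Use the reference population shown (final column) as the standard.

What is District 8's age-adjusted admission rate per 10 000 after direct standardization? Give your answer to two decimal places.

Standard weights: 0.18, 0.03, 0.45, 0.16, 0.18.
Standardized rate: 0.1800×1.6 + 0.0300×3.4 + 0.4500×10.1 + 0.1600×26.6 + 0.1800×51.2 = 18.4070 per 10 000.

18.41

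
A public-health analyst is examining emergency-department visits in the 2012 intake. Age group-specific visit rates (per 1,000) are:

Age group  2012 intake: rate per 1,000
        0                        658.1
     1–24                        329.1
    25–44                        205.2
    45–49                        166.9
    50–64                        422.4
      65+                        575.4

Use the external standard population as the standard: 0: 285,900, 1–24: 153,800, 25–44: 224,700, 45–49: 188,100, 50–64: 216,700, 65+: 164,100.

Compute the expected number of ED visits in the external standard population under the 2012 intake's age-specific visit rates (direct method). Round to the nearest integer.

502226

Expected ED visits = Σ (standard pop × age-specific rate ÷ 1,000)
= 285,900×658.1/1,000 + 153,800×329.1/1,000 + 224,700×205.2/1,000 + 188,100×166.9/1,000 + 216,700×422.4/1,000 + 164,100×575.4/1,000
= 188150.79 + 50615.58 + 46108.44 + 31393.89 + 91534.08 + 94423.14 = 502225.92.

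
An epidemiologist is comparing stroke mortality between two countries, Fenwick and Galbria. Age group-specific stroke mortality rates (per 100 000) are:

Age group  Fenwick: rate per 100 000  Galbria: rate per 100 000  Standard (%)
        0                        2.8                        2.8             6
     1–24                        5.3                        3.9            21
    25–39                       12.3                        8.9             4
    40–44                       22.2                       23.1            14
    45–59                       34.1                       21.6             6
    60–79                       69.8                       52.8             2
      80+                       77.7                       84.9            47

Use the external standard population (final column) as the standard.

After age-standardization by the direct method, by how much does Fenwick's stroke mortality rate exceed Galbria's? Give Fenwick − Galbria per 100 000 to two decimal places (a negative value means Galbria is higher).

-1.99

Standard weights: 0.06, 0.21, 0.04, 0.14, 0.06, 0.02, 0.47.
Fenwick: 0.0600×2.8 + 0.2100×5.3 + 0.0400×12.3 + 0.1400×22.2 + 0.0600×34.1 + 0.0200×69.8 + 0.4700×77.7 = 44.8420 per 100 000.
Galbria: 0.0600×2.8 + 0.2100×3.9 + 0.0400×8.9 + 0.1400×23.1 + 0.0600×21.6 + 0.0200×52.8 + 0.4700×84.9 = 46.8320 per 100 000.
Difference = 44.8420 − 46.8320 = -1.9900.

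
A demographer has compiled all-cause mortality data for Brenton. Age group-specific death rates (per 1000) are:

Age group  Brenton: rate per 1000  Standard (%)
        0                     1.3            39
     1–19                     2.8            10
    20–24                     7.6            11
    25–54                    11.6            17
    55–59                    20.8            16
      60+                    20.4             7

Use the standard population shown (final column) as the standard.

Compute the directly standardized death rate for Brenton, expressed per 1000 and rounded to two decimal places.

Standard weights: 0.39, 0.10, 0.11, 0.17, 0.16, 0.07.
Standardized rate: 0.3900×1.3 + 0.1000×2.8 + 0.1100×7.6 + 0.1700×11.6 + 0.1600×20.8 + 0.0700×20.4 = 8.3510 per 1000.

8.35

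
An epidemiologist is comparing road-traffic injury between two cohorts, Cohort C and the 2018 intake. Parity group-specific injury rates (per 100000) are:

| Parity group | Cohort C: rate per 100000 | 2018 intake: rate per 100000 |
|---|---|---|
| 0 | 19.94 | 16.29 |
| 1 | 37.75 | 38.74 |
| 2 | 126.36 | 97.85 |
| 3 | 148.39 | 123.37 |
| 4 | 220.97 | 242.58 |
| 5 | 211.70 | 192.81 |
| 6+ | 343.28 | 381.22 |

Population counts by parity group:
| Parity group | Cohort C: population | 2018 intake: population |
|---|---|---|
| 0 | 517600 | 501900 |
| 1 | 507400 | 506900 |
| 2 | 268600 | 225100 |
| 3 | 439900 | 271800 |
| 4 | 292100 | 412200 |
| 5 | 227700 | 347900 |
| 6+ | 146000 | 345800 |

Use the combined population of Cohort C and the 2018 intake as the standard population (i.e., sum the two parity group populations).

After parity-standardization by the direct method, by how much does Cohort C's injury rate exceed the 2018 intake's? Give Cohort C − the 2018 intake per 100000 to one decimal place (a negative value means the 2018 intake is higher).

2.3

Combined standard total = 5010900; weights = 0.2035, 0.2024, 0.0985, 0.1420, 0.1406, 0.1149, 0.0981.
Cohort C: 0.2035×19.94 + 0.2024×37.75 + 0.0985×126.36 + 0.1420×148.39 + 0.1406×220.97 + 0.1149×211.70 + 0.0981×343.28 = 134.2914 per 100000.
The 2018 intake: 0.2035×16.29 + 0.2024×38.74 + 0.0985×97.85 + 0.1420×123.37 + 0.1406×242.58 + 0.1149×192.81 + 0.0981×381.22 = 131.9777 per 100000.
Difference = 134.2914 − 131.9777 = 2.3136.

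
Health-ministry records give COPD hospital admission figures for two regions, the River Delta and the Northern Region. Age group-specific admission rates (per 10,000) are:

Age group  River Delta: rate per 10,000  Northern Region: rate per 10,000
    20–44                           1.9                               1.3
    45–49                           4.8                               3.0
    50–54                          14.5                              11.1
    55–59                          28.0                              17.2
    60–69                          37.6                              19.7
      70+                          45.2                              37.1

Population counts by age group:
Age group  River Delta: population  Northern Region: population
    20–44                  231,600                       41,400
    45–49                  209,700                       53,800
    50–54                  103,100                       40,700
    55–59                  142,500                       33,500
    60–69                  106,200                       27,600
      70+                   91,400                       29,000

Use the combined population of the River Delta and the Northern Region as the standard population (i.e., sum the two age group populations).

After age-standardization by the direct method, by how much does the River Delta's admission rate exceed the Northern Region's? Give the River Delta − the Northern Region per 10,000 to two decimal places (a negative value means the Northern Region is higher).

5.76

Combined standard total = 1,110,500; weights = 0.2458, 0.2373, 0.1295, 0.1585, 0.1205, 0.1084.
The River Delta: 0.2458×1.9 + 0.2373×4.8 + 0.1295×14.5 + 0.1585×28.0 + 0.1205×37.6 + 0.1084×45.2 = 17.3521 per 10,000.
The Northern Region: 0.2458×1.3 + 0.2373×3.0 + 0.1295×11.1 + 0.1585×17.2 + 0.1205×19.7 + 0.1084×37.1 = 11.5907 per 10,000.
Difference = 17.3521 − 11.5907 = 5.7614.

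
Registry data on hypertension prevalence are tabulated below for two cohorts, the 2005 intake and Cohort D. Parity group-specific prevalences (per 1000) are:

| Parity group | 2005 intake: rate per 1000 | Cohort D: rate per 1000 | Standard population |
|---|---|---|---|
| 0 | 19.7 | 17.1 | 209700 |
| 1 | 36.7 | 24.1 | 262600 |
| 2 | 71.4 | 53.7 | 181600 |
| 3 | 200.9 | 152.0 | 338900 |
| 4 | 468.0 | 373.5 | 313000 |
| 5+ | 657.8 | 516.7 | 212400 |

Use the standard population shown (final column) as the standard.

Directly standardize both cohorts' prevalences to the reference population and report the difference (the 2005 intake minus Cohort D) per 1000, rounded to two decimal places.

54.79

Standard total = 1518200; weights = 0.1381, 0.1730, 0.1196, 0.2232, 0.2062, 0.1399.
The 2005 intake: 0.1381×19.7 + 0.1730×36.7 + 0.1196×71.4 + 0.2232×200.9 + 0.2062×468.0 + 0.1399×657.8 = 250.9686 per 1000.
Cohort D: 0.1381×17.1 + 0.1730×24.1 + 0.1196×53.7 + 0.2232×152.0 + 0.2062×373.5 + 0.1399×516.7 = 196.1743 per 1000.
Difference = 250.9686 − 196.1743 = 54.7943.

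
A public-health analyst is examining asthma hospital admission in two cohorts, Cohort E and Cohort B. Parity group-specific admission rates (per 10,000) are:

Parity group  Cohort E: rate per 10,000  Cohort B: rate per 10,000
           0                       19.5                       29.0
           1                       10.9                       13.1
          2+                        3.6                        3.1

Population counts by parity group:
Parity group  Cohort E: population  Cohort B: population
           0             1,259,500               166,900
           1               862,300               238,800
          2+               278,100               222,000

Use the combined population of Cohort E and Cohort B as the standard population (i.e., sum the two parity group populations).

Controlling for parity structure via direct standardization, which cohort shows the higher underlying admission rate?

Cohort B

Combined standard total = 3,027,600; weights = 0.4711, 0.3637, 0.1652.
Cohort E: 0.4711×19.5 + 0.3637×10.9 + 0.1652×3.6 = 13.7459 per 10,000.
Cohort B: 0.4711×29.0 + 0.3637×13.1 + 0.1652×3.1 = 18.9392 per 10,000.
The crude rates (14.57 vs 13.79) would put Cohort E higher, but that reflects its parity composition; once standardized to a common parity structure, Cohort B has the higher underlying rate.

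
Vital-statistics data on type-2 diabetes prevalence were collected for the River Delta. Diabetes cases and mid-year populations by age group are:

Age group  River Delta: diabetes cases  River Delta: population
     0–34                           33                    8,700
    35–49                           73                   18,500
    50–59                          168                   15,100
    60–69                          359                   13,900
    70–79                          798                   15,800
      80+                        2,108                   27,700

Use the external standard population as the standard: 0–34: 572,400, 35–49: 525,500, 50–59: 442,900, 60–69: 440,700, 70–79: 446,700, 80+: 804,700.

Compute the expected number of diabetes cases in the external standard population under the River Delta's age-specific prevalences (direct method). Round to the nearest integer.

Age-specific rates per 1,000 for the River Delta: 3.793, 3.946, 11.126, 25.827, 50.506, 76.101.
Expected diabetes cases = Σ (standard pop × age-specific rate ÷ 1,000)
= 572,400×3.793/1,000 + 525,500×3.946/1,000 + 442,900×11.126/1,000 + 440,700×25.827/1,000 + 446,700×50.506/1,000 + 804,700×76.101/1,000
= 2171.17 + 2073.59 + 4927.63 + 11382.11 + 22561.18 + 61238.54 = 104354.22.

104354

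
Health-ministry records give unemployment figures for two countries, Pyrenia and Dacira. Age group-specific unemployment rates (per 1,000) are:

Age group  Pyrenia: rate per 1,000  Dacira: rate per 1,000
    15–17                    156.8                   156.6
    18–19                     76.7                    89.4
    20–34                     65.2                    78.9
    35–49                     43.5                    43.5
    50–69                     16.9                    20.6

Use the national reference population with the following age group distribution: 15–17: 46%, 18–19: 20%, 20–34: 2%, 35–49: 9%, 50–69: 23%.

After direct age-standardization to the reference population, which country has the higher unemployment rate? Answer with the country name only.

Dacira

Standard weights: 0.46, 0.20, 0.02, 0.09, 0.23.
Pyrenia: 0.4600×156.8 + 0.2000×76.7 + 0.0200×65.2 + 0.0900×43.5 + 0.2300×16.9 = 96.5740 per 1,000.
Dacira: 0.4600×156.6 + 0.2000×89.4 + 0.0200×78.9 + 0.0900×43.5 + 0.2300×20.6 = 100.1470 per 1,000.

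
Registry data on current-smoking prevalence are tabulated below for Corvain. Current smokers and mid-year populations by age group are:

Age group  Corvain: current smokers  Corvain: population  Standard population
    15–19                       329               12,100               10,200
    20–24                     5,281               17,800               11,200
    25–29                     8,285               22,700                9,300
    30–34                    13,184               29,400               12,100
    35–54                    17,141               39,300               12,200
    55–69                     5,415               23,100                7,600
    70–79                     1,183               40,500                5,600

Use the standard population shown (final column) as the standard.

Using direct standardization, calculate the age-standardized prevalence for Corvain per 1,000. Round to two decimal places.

288.66

Age-specific rates per 1,000 for Corvain: 27.190, 296.685, 364.978, 448.435, 436.158, 234.416, 29.210.
Standard total = 68,200; weights = 0.1496, 0.1642, 0.1364, 0.1774, 0.1789, 0.1114, 0.0821.
Standardized rate: 0.1496×27.190 + 0.1642×296.685 + 0.1364×364.978 + 0.1774×448.435 + 0.1789×436.158 + 0.1114×234.416 + 0.0821×29.210 = 288.6633 per 1,000.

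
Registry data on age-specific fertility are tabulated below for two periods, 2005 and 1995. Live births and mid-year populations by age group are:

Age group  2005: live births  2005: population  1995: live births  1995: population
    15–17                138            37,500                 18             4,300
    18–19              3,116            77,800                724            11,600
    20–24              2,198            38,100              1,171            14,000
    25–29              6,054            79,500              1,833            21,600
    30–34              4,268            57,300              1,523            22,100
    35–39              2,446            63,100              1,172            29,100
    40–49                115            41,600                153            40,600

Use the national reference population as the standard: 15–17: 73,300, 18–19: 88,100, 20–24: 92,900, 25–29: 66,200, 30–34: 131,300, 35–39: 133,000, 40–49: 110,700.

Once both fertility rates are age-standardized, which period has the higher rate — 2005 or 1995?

Age-specific rates per 1,000 for 2005: 3.680, 40.051, 57.690, 76.151, 74.485, 38.764, 2.764.
For 1995: 4.186, 62.414, 83.643, 84.861, 68.914, 40.275, 3.768.
Standard total = 695,500; weights = 0.1054, 0.1267, 0.1336, 0.0952, 0.1888, 0.1912, 0.1592.
2005: 0.1054×3.680 + 0.1267×40.051 + 0.1336×57.690 + 0.0952×76.151 + 0.1888×74.485 + 0.1912×38.764 + 0.1592×2.764 = 42.3299 per 1,000.
1995: 0.1054×4.186 + 0.1267×62.414 + 0.1336×83.643 + 0.0952×84.861 + 0.1888×68.914 + 0.1912×40.275 + 0.1592×3.768 = 48.9085 per 1,000.
The crude rates (46.43 vs 46.02) would put 2005 higher, but that reflects its age composition; once standardized to a common age structure, 1995 has the higher underlying rate.

1995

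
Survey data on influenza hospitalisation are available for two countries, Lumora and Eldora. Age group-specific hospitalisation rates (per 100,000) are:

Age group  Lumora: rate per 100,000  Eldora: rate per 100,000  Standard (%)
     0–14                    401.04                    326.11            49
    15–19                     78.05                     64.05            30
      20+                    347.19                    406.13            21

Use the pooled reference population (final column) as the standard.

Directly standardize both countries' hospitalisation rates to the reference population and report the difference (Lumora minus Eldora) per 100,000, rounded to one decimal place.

28.5

Standard weights: 0.49, 0.30, 0.21.
Lumora: 0.4900×401.04 + 0.3000×78.05 + 0.2100×347.19 = 292.8345 per 100,000.
Eldora: 0.4900×326.11 + 0.3000×64.05 + 0.2100×406.13 = 264.2962 per 100,000.
Difference = 292.8345 − 264.2962 = 28.5383.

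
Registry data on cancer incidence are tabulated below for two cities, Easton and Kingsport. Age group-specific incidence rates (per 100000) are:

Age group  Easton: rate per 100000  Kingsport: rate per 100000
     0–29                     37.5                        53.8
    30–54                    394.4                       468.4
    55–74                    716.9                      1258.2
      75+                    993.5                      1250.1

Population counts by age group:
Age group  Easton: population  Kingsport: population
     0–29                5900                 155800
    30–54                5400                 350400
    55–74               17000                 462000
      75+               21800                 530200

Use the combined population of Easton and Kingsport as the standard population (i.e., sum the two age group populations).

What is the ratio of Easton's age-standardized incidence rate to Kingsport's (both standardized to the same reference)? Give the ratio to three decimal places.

0.707

Combined standard total = 1548500; weights = 0.1044, 0.2298, 0.3093, 0.3565.
Easton: 0.1044×37.5 + 0.2298×394.4 + 0.3093×716.9 + 0.3565×993.5 = 670.4542 per 100000.
Kingsport: 0.1044×53.8 + 0.2298×468.4 + 0.3093×1258.2 + 0.3565×1250.1 = 948.0718 per 100000.
Ratio = 670.4542 ÷ 948.0718 = 0.70718.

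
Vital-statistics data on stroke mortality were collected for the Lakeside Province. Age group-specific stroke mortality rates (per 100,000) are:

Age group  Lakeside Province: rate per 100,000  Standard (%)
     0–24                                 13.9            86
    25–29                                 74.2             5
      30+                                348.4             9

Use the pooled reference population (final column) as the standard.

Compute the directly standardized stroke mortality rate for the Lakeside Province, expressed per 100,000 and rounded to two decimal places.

47.02

Standard weights: 0.86, 0.05, 0.09.
Standardized rate: 0.8600×13.9 + 0.0500×74.2 + 0.0900×348.4 = 47.0200 per 100,000.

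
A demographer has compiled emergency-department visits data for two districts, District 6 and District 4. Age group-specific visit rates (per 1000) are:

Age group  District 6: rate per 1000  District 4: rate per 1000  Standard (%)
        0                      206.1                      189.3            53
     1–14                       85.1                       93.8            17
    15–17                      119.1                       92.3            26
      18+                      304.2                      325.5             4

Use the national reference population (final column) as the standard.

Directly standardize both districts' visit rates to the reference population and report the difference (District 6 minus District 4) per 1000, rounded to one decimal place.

13.5

Standard weights: 0.53, 0.17, 0.26, 0.04.
District 6: 0.5300×206.1 + 0.1700×85.1 + 0.2600×119.1 + 0.0400×304.2 = 166.8340 per 1000.
District 4: 0.5300×189.3 + 0.1700×93.8 + 0.2600×92.3 + 0.0400×325.5 = 153.2930 per 1000.
Difference = 166.8340 − 153.2930 = 13.5410.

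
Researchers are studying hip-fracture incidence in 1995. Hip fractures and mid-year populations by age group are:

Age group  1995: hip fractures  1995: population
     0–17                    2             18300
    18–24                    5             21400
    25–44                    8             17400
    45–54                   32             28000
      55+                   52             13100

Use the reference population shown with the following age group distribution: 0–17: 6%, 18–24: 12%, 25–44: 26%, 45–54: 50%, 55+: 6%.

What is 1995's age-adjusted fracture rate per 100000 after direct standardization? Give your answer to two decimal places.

Age-specific rates per 100000 for 1995: 10.93, 23.36, 45.98, 114.29, 396.95.
Standard weights: 0.06, 0.12, 0.26, 0.50, 0.06.
Standardized rate: 0.0600×10.93 + 0.1200×23.36 + 0.2600×45.98 + 0.5000×114.29 + 0.0600×396.95 = 96.3732 per 100000.

96.37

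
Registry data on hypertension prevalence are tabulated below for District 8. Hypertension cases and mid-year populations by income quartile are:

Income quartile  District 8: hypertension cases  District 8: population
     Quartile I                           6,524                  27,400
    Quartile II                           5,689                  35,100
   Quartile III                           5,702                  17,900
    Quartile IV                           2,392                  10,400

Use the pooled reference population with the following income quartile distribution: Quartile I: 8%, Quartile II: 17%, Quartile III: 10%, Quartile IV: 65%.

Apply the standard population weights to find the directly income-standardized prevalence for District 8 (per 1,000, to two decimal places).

227.96

Income-specific rates per 1,000 for District 8: 238.102, 162.080, 318.547, 230.000.
Standard weights: 0.08, 0.17, 0.10, 0.65.
Standardized rate: 0.0800×238.102 + 0.1700×162.080 + 0.1000×318.547 + 0.6500×230.000 = 227.9565 per 1,000.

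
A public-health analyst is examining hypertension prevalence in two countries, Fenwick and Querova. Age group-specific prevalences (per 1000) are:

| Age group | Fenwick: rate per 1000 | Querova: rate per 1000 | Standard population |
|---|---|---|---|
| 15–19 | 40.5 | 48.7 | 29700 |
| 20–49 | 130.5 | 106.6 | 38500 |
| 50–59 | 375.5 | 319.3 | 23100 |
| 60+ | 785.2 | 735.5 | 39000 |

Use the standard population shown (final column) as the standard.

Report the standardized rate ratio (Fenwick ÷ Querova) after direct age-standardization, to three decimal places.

1.094

Standard total = 130300; weights = 0.2279, 0.2955, 0.1773, 0.2993.
Fenwick: 0.2279×40.5 + 0.2955×130.5 + 0.1773×375.5 + 0.2993×785.2 = 349.3780 per 1000.
Querova: 0.2279×48.7 + 0.2955×106.6 + 0.1773×319.3 + 0.2993×735.5 = 319.3463 per 1000.
Ratio = 349.3780 ÷ 319.3463 = 1.09404.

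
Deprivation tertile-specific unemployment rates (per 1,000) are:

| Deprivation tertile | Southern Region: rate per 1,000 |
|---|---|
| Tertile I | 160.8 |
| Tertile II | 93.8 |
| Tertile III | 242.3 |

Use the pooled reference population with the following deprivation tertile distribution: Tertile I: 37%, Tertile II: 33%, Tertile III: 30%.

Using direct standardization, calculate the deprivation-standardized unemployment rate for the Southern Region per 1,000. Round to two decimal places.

Standard weights: 0.37, 0.33, 0.30.
Standardized rate: 0.3700×160.8 + 0.3300×93.8 + 0.3000×242.3 = 163.1400 per 1,000.

163.14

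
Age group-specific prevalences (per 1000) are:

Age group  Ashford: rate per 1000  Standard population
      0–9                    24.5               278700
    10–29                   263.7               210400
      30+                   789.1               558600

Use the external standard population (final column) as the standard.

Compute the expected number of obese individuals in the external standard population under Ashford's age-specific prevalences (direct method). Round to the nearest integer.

503102

Expected obese individuals = Σ (standard pop × age-specific rate ÷ 1000)
= 278700×24.5/1000 + 210400×263.7/1000 + 558600×789.1/1000
= 6828.15 + 55482.48 + 440791.26 = 503101.89.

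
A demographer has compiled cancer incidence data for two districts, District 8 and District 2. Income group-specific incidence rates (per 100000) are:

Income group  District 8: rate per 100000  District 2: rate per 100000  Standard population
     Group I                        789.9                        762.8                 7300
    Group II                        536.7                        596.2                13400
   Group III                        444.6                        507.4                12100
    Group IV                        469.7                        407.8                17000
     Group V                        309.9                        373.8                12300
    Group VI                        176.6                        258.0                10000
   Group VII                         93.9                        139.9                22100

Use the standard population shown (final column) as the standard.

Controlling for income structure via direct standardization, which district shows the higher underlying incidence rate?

District 2

Standard total = 94200; weights = 0.0775, 0.1423, 0.1285, 0.1805, 0.1306, 0.1062, 0.2346.
District 8: 0.0775×789.9 + 0.1423×536.7 + 0.1285×444.6 + 0.1805×469.7 + 0.1306×309.9 + 0.1062×176.6 + 0.2346×93.9 = 360.6748 per 100000.
District 2: 0.0775×762.8 + 0.1423×596.2 + 0.1285×507.4 + 0.1805×407.8 + 0.1306×373.8 + 0.1062×258.0 + 0.2346×139.9 = 391.7111 per 100000.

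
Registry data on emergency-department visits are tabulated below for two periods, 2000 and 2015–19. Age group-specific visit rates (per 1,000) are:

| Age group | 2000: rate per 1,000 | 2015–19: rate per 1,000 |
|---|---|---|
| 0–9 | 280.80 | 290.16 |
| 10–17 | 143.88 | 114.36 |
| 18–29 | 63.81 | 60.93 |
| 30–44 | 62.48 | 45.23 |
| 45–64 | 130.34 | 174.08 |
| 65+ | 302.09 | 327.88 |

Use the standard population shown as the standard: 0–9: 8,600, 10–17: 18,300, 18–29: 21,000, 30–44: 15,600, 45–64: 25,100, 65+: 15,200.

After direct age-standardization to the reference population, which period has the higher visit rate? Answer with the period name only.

2015–19

Standard total = 103,800; weights = 0.0829, 0.1763, 0.2023, 0.1503, 0.2418, 0.1464.
2000: 0.0829×280.80 + 0.1763×143.88 + 0.2023×63.81 + 0.1503×62.48 + 0.2418×130.34 + 0.1464×302.09 = 146.6848 per 1,000.
2015–19: 0.0829×290.16 + 0.1763×114.36 + 0.2023×60.93 + 0.1503×45.23 + 0.2418×174.08 + 0.1464×327.88 = 153.4342 per 1,000.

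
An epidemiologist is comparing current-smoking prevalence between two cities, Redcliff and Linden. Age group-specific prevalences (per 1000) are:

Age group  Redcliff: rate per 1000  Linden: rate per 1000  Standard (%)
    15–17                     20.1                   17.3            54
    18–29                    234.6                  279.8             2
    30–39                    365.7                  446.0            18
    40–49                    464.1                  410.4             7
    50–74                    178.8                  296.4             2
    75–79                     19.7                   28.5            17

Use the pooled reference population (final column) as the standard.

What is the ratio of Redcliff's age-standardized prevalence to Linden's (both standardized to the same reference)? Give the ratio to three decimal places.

Standard weights: 0.54, 0.02, 0.18, 0.07, 0.02, 0.17.
Redcliff: 0.5400×20.1 + 0.0200×234.6 + 0.1800×365.7 + 0.0700×464.1 + 0.0200×178.8 + 0.1700×19.7 = 120.7840 per 1000.
Linden: 0.5400×17.3 + 0.0200×279.8 + 0.1800×446.0 + 0.0700×410.4 + 0.0200×296.4 + 0.1700×28.5 = 134.7190 per 1000.
Ratio = 120.7840 ÷ 134.7190 = 0.89656.

0.897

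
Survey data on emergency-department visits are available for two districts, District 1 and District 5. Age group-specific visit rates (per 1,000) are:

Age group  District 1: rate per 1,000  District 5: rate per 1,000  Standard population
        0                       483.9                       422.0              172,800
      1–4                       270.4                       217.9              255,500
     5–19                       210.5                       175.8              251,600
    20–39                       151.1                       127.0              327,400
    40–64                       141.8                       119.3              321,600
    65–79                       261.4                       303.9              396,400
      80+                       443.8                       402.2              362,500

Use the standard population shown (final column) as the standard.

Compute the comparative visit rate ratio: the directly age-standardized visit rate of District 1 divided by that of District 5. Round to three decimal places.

Standard total = 2,087,800; weights = 0.0828, 0.1224, 0.1205, 0.1568, 0.1540, 0.1899, 0.1736.
District 1: 0.0828×483.9 + 0.1224×270.4 + 0.1205×210.5 + 0.1568×151.1 + 0.1540×141.8 + 0.1899×261.4 + 0.1736×443.8 = 270.7330 per 1,000.
District 5: 0.0828×422.0 + 0.1224×217.9 + 0.1205×175.8 + 0.1568×127.0 + 0.1540×119.3 + 0.1899×303.9 + 0.1736×402.2 = 248.6045 per 1,000.
Ratio = 270.7330 ÷ 248.6045 = 1.08901.

1.089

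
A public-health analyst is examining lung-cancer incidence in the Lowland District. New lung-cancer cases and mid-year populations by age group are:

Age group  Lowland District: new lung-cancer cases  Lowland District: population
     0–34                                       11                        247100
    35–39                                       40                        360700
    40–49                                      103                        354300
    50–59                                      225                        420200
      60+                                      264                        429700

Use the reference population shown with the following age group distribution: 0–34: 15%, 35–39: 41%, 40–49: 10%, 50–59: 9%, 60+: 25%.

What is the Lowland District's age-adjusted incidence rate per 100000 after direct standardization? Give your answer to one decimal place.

Age-specific rates per 100000 for the Lowland District: 4.45, 11.09, 29.07, 53.55, 61.44.
Standard weights: 0.15, 0.41, 0.10, 0.09, 0.25.
Standardized rate: 0.1500×4.45 + 0.4100×11.09 + 0.1000×29.07 + 0.0900×53.55 + 0.2500×61.44 = 28.3003 per 100000.

28.3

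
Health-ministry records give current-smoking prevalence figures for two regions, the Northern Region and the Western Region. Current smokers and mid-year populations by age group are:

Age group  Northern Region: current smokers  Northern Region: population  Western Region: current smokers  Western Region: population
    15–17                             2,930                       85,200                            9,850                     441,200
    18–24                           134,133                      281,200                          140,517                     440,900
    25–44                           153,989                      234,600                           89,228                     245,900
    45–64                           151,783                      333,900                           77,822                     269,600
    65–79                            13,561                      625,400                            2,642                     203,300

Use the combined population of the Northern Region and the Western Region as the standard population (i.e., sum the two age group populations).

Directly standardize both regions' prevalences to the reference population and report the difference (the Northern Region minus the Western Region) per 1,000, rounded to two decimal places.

Age-specific rates per 1,000 for the Northern Region: 34.390, 477.002, 656.390, 454.576, 21.684.
For the Western Region: 22.325, 318.705, 362.863, 288.657, 12.996.
Combined standard total = 3,161,200; weights = 0.1665, 0.2284, 0.1520, 0.1909, 0.2621.
The Northern Region: 0.1665×34.390 + 0.2284×477.002 + 0.1520×656.390 + 0.1909×454.576 + 0.2621×21.684 = 306.9237 per 1,000.
The Western Region: 0.1665×22.325 + 0.2284×318.705 + 0.1520×362.863 + 0.1909×288.657 + 0.2621×12.996 = 190.1869 per 1,000.
Difference = 306.9237 − 190.1869 = 116.7368.

116.74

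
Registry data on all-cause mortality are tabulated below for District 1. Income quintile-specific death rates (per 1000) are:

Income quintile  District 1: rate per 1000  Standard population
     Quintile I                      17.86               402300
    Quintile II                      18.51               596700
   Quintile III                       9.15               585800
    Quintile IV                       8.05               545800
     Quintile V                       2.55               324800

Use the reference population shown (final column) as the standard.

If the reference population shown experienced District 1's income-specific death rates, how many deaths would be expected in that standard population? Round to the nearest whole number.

28812

Expected deaths = Σ (standard pop × income-specific rate ÷ 1000)
= 402300×17.86/1000 + 596700×18.51/1000 + 585800×9.15/1000 + 545800×8.05/1000 + 324800×2.55/1000
= 7185.08 + 11044.92 + 5360.07 + 4393.69 + 828.24 = 28812.00.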